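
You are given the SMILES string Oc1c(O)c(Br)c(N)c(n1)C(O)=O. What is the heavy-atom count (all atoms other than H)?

13

Every atom symbol written in the SMILES (organic subset) is one heavy atom; implicit H are not written.
Heavy atoms by element → Br:1, C:6, N:2, O:4.
Total: 13.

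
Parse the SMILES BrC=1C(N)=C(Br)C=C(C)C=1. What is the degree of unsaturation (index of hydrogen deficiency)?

4

Degree of unsaturation = (number of rings) + (number of π bonds).
Ring closures in the SMILES: 1.
π bonds: 3 double bonds (each 1 DoU) → 3 DoU from unsaturation.
Total DoU = 1 + 3 = 4.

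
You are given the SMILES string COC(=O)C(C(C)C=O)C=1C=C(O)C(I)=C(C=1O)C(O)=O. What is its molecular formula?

Walk through each heavy atom and fill implicit hydrogens from standard valence (C 4, N 3, O 2, S 2, halogen 1):
  atom 1: C, bond orders sum to 1 (valence 4) → 3 H
  atom 2: O, bond orders sum to 2 (valence 2) → 0 H
  atom 3: C, bond orders sum to 4 (valence 4) → 0 H
  atom 4: O, bond orders sum to 2 (valence 2) → 0 H
  atom 5: C, bond orders sum to 3 (valence 4) → 1 H
  atom 6: C, bond orders sum to 3 (valence 4) → 1 H
  atom 7: C, bond orders sum to 1 (valence 4) → 3 H
  atom 8: C, bond orders sum to 3 (valence 4) → 1 H
  atom 9: O, bond orders sum to 2 (valence 2) → 0 H
  atom 10: C, bond orders sum to 4 (valence 4) → 0 H
  atom 11: C, bond orders sum to 3 (valence 4) → 1 H
  atom 12: C, bond orders sum to 4 (valence 4) → 0 H
  atom 13: O, bond orders sum to 1 (valence 2) → 1 H
  atom 14: C, bond orders sum to 4 (valence 4) → 0 H
  atom 15: I (halogen, monovalent) → 0 H
  atom 16: C, bond orders sum to 4 (valence 4) → 0 H
  atom 17: C, bond orders sum to 4 (valence 4) → 0 H
  atom 18: O, bond orders sum to 1 (valence 2) → 1 H
  atom 19: C, bond orders sum to 4 (valence 4) → 0 H
  atom 20: O, bond orders sum to 1 (valence 2) → 1 H
  atom 21: O, bond orders sum to 2 (valence 2) → 0 H
Totals → C:13, H:13, I:1, O:7.
In Hill order: C13H13IO7.

C13H13IO7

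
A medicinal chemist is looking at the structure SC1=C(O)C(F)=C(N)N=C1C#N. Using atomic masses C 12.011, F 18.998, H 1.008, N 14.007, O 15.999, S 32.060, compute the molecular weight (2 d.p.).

185.18 g/mol

First, the molecular formula is C6H4FN3OS (counting implicit H from valence).
  C: 6 × 12.011 = 72.066
  F: 1 × 18.998 = 18.998
  H: 4 × 1.008 = 4.032
  N: 3 × 14.007 = 42.021
  O: 1 × 15.999 = 15.999
  S: 1 × 32.060 = 32.060
Sum: 6×12.011 + 1×18.998 + 4×1.008 + 3×14.007 + 1×15.999 + 1×32.060 = 185.176 → 185.18 g/mol.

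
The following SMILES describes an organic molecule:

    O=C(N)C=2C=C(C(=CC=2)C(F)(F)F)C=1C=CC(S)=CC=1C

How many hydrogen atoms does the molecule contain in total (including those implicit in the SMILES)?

12

Walk through each heavy atom and fill implicit hydrogens from standard valence (C 4, N 3, O 2, S 2, halogen 1):
  atom 1: O, bond orders sum to 2 (valence 2) → 0 H
  atom 2: C, bond orders sum to 4 (valence 4) → 0 H
  atom 3: N, bond orders sum to 1 (valence 3) → 2 H
  atom 4: C, bond orders sum to 4 (valence 4) → 0 H
  atom 5: C, bond orders sum to 3 (valence 4) → 1 H
  atom 6: C, bond orders sum to 4 (valence 4) → 0 H
  atom 7: C, bond orders sum to 4 (valence 4) → 0 H
  atom 8: C, bond orders sum to 3 (valence 4) → 1 H
  atom 9: C, bond orders sum to 3 (valence 4) → 1 H
  atom 10: C, bond orders sum to 4 (valence 4) → 0 H
  atom 11: F (halogen, monovalent) → 0 H
  atom 12: F (halogen, monovalent) → 0 H
  atom 13: F (halogen, monovalent) → 0 H
  atom 14: C, bond orders sum to 4 (valence 4) → 0 H
  atom 15: C, bond orders sum to 3 (valence 4) → 1 H
  atom 16: C, bond orders sum to 3 (valence 4) → 1 H
  atom 17: C, bond orders sum to 4 (valence 4) → 0 H
  atom 18: S, bond orders sum to 1 (valence 2) → 1 H
  atom 19: C, bond orders sum to 3 (valence 4) → 1 H
  atom 20: C, bond orders sum to 4 (valence 4) → 0 H
  atom 21: C, bond orders sum to 1 (valence 4) → 3 H
Total hydrogens: 12.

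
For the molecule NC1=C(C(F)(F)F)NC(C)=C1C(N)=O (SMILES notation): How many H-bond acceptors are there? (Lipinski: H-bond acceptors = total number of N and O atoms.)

N atoms: 3; O atoms: 1.
Lipinski HBA = 3 + 1 = 4.

4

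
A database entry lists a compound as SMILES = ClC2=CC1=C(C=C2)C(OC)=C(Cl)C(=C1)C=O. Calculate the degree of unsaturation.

Degree of unsaturation = (number of rings) + (number of π bonds).
Ring closures in the SMILES: 2.
π bonds: 6 double bonds (each 1 DoU) → 6 DoU from unsaturation.
Total DoU = 2 + 6 = 8.

8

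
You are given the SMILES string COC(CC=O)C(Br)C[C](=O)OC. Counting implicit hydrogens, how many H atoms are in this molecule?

13

Walk through each heavy atom and fill implicit hydrogens from standard valence (C 4, N 3, O 2, S 2, halogen 1):
  atom 1: C, bond orders sum to 1 (valence 4) → 3 H
  atom 2: O, bond orders sum to 2 (valence 2) → 0 H
  atom 3: C, bond orders sum to 3 (valence 4) → 1 H
  atom 4: C, bond orders sum to 2 (valence 4) → 2 H
  atom 5: C, bond orders sum to 3 (valence 4) → 1 H
  atom 6: O, bond orders sum to 2 (valence 2) → 0 H
  atom 7: C, bond orders sum to 3 (valence 4) → 1 H
  atom 8: Br (halogen, monovalent) → 0 H
  atom 9: C, bond orders sum to 2 (valence 4) → 2 H
  atom 10: C with explicit H count 0
  atom 11: O, bond orders sum to 2 (valence 2) → 0 H
  atom 12: O, bond orders sum to 2 (valence 2) → 0 H
  atom 13: C, bond orders sum to 1 (valence 4) → 3 H
Total hydrogens: 13.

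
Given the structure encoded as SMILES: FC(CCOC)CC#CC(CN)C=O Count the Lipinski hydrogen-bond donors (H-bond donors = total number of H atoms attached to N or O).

Donors: find every N or O and count the H atoms it carries.
  atom 5 (O): bond orders sum to 2 → 0 H
  atom 12 (N): bond orders sum to 1 → 2 H
  atom 14 (O): bond orders sum to 2 → 0 H
Lipinski HBD = 2.

2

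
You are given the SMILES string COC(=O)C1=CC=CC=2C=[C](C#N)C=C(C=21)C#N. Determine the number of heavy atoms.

Every atom symbol written in the SMILES (organic subset) is one heavy atom; implicit H are not written.
Heavy atoms by element → C:14, N:2, O:2.
Total: 18.

18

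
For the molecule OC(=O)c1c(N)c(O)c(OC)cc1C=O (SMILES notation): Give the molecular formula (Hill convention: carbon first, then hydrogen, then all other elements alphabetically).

C9H9NO5

Walk through each heavy atom and fill implicit hydrogens from standard valence (C 4, N 3, O 2, S 2, halogen 1); for lowercase aromatic atoms, an aromatic c carries 1 H when it has two neighbours and 0 H with three, and aromatic n carries 0 H:
  atom 1: O, bond orders sum to 1 (valence 2) → 1 H
  atom 2: C, bond orders sum to 4 (valence 4) → 0 H
  atom 3: O, bond orders sum to 2 (valence 2) → 0 H
  atom 4: aromatic c, 3 neighbours → 0 H
  atom 5: aromatic c, 3 neighbours → 0 H
  atom 6: N, bond orders sum to 1 (valence 3) → 2 H
  atom 7: aromatic c, 3 neighbours → 0 H
  atom 8: O, bond orders sum to 1 (valence 2) → 1 H
  atom 9: aromatic c, 3 neighbours → 0 H
  atom 10: O, bond orders sum to 2 (valence 2) → 0 H
  atom 11: C, bond orders sum to 1 (valence 4) → 3 H
  atom 12: aromatic c, 2 neighbours → 1 H
  atom 13: aromatic c, 3 neighbours → 0 H
  atom 14: C, bond orders sum to 3 (valence 4) → 1 H
  atom 15: O, bond orders sum to 2 (valence 2) → 0 H
Totals → C:9, H:9, N:1, O:5.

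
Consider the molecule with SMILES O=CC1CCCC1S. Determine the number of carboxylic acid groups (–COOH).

Scan the SMILES for the carboxylic acid motif — none present.
Groups that are present: 1 aldehyde, 1 thiol.

0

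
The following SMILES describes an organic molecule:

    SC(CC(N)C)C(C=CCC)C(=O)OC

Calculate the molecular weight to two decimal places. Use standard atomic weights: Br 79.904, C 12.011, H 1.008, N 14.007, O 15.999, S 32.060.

231.35 g/mol

First, the molecular formula is C11H21NO2S (counting implicit H from valence).
  C: 11 × 12.011 = 132.121
  H: 21 × 1.008 = 21.168
  N: 1 × 14.007 = 14.007
  O: 2 × 15.999 = 31.998
  S: 1 × 32.060 = 32.060
Sum: 11×12.011 + 21×1.008 + 1×14.007 + 2×15.999 + 1×32.060 = 231.354 → 231.35 g/mol.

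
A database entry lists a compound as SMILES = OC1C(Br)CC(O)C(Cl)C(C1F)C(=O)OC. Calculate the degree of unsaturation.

2

Molecular formula: C9H13BrClFO4.
DoU = (2C + 2 + N − H − X) / 2, where X is the halogen count and O/S are ignored.
    = (2·9 + 2 + 0 − 13 − 3) / 2 = 4 / 2 = 2.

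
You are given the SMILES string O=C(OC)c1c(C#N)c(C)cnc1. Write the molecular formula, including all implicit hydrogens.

Walk through each heavy atom and fill implicit hydrogens from standard valence (C 4, N 3, O 2, S 2, halogen 1); for lowercase aromatic atoms, an aromatic c carries 1 H when it has two neighbours and 0 H with three, and aromatic n carries 0 H:
  atom 1: O, bond orders sum to 2 (valence 2) → 0 H
  atom 2: C, bond orders sum to 4 (valence 4) → 0 H
  atom 3: O, bond orders sum to 2 (valence 2) → 0 H
  atom 4: C, bond orders sum to 1 (valence 4) → 3 H
  atom 5: aromatic c, 3 neighbours → 0 H
  atom 6: aromatic c, 3 neighbours → 0 H
  atom 7: C, bond orders sum to 4 (valence 4) → 0 H
  atom 8: N, bond orders sum to 3 (valence 3) → 0 H
  atom 9: aromatic c, 3 neighbours → 0 H
  atom 10: C, bond orders sum to 1 (valence 4) → 3 H
  atom 11: aromatic c, 2 neighbours → 1 H
  atom 12: aromatic n, 2 neighbours → 0 H
  atom 13: aromatic c, 2 neighbours → 1 H
Totals → C:9, H:8, N:2, O:2.

C9H8N2O2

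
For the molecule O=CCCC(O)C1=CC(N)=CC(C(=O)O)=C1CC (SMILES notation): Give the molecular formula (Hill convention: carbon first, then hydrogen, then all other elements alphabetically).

C13H17NO4

Walk through each heavy atom and fill implicit hydrogens from standard valence (C 4, N 3, O 2, S 2, halogen 1):
  atom 1: O, bond orders sum to 2 (valence 2) → 0 H
  atom 2: C, bond orders sum to 3 (valence 4) → 1 H
  atom 3: C, bond orders sum to 2 (valence 4) → 2 H
  atom 4: C, bond orders sum to 2 (valence 4) → 2 H
  atom 5: C, bond orders sum to 3 (valence 4) → 1 H
  atom 6: O, bond orders sum to 1 (valence 2) → 1 H
  atom 7: C, bond orders sum to 4 (valence 4) → 0 H
  atom 8: C, bond orders sum to 3 (valence 4) → 1 H
  atom 9: C, bond orders sum to 4 (valence 4) → 0 H
  atom 10: N, bond orders sum to 1 (valence 3) → 2 H
  atom 11: C, bond orders sum to 3 (valence 4) → 1 H
  atom 12: C, bond orders sum to 4 (valence 4) → 0 H
  atom 13: C, bond orders sum to 4 (valence 4) → 0 H
  atom 14: O, bond orders sum to 2 (valence 2) → 0 H
  atom 15: O, bond orders sum to 1 (valence 2) → 1 H
  atom 16: C, bond orders sum to 4 (valence 4) → 0 H
  atom 17: C, bond orders sum to 2 (valence 4) → 2 H
  atom 18: C, bond orders sum to 1 (valence 4) → 3 H
Totals → C:13, H:17, N:1, O:4.
In Hill order: C13H17NO4.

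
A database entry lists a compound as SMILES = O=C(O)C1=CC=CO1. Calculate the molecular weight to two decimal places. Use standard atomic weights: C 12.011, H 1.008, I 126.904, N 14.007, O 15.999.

First, the molecular formula is C5H4O3 (counting implicit H from valence).
  C: 5 × 12.011 = 60.055
  H: 4 × 1.008 = 4.032
  O: 3 × 15.999 = 47.997
Sum: 5×12.011 + 4×1.008 + 3×15.999 = 112.084 → 112.08 g/mol.

112.08 g/mol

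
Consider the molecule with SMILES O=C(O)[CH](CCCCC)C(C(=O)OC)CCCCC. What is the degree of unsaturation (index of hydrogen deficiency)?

2

Degree of unsaturation = (number of rings) + (number of π bonds).
Ring closures in the SMILES: 0.
π bonds: 2 double bonds (each 1 DoU) → 2 DoU from unsaturation.
Total DoU = 0 + 2 = 2.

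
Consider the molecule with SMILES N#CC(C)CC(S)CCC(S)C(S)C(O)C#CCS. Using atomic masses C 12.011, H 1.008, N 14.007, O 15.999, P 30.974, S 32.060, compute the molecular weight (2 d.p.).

335.56 g/mol

First, the molecular formula is C13H21NOS4 (counting implicit H from valence).
  C: 13 × 12.011 = 156.143
  H: 21 × 1.008 = 21.168
  N: 1 × 14.007 = 14.007
  O: 1 × 15.999 = 15.999
  S: 4 × 32.060 = 128.240
Sum: 13×12.011 + 21×1.008 + 1×14.007 + 1×15.999 + 4×32.060 = 335.557 → 335.56 g/mol.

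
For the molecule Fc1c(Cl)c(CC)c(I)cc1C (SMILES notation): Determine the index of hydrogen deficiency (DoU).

Molecular formula: C9H9ClFI.
DoU = (2C + 2 + N − H − X) / 2, where X is the halogen count and O/S are ignored.
    = (2·9 + 2 + 0 − 9 − 3) / 2 = 8 / 2 = 4.

4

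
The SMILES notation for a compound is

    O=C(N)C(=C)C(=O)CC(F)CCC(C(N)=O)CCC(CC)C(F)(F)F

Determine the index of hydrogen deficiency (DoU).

Degree of unsaturation = (number of rings) + (number of π bonds).
Ring closures in the SMILES: 0.
π bonds: 4 double bonds (each 1 DoU) → 4 DoU from unsaturation.
Total DoU = 0 + 4 = 4.

4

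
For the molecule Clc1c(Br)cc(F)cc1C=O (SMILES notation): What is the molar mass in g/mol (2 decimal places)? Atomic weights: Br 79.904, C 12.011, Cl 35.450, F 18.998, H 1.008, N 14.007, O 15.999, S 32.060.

237.45 g/mol

First, the molecular formula is C7H3BrClFO (counting implicit H from valence).
  Br: 1 × 79.904 = 79.904
  C: 7 × 12.011 = 84.077
  Cl: 1 × 35.450 = 35.450
  F: 1 × 18.998 = 18.998
  H: 3 × 1.008 = 3.024
  O: 1 × 15.999 = 15.999
Sum: 1×79.904 + 7×12.011 + 1×35.450 + 1×18.998 + 3×1.008 + 1×15.999 = 237.452 → 237.45 g/mol.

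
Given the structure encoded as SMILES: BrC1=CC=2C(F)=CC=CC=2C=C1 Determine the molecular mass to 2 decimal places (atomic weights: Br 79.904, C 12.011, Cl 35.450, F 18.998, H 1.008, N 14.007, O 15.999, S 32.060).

First, the molecular formula is C10H6BrF (counting implicit H from valence).
  Br: 1 × 79.904 = 79.904
  C: 10 × 12.011 = 120.110
  F: 1 × 18.998 = 18.998
  H: 6 × 1.008 = 6.048
Sum: 1×79.904 + 10×12.011 + 1×18.998 + 6×1.008 = 225.060 → 225.06 g/mol.

225.06 g/mol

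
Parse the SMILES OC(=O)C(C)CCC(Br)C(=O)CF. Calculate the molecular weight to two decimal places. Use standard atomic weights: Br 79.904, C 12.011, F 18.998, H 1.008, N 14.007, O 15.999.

First, the molecular formula is C8H12BrFO3 (counting implicit H from valence).
  Br: 1 × 79.904 = 79.904
  C: 8 × 12.011 = 96.088
  F: 1 × 18.998 = 18.998
  H: 12 × 1.008 = 12.096
  O: 3 × 15.999 = 47.997
Sum: 1×79.904 + 8×12.011 + 1×18.998 + 12×1.008 + 3×15.999 = 255.083 → 255.08 g/mol.

255.08 g/mol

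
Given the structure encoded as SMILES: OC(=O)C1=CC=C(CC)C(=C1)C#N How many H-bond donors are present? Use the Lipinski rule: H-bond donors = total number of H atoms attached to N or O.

1

Donors: find every N or O and count the H atoms it carries.
  atom 1 (O): bond orders sum to 1 → 1 H
  atom 3 (O): bond orders sum to 2 → 0 H
  atom 13 (N): bond orders sum to 3 → 0 H
Lipinski HBD = 1.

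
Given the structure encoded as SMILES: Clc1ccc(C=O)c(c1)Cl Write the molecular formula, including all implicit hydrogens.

C7H4Cl2O

Walk through each heavy atom and fill implicit hydrogens from standard valence (C 4, N 3, O 2, S 2, halogen 1); for lowercase aromatic atoms, an aromatic c carries 1 H when it has two neighbours and 0 H with three, and aromatic n carries 0 H:
  atom 1: Cl (halogen, monovalent) → 0 H
  atom 2: aromatic c, 3 neighbours → 0 H
  atom 3: aromatic c, 2 neighbours → 1 H
  atom 4: aromatic c, 2 neighbours → 1 H
  atom 5: aromatic c, 3 neighbours → 0 H
  atom 6: C, bond orders sum to 3 (valence 4) → 1 H
  atom 7: O, bond orders sum to 2 (valence 2) → 0 H
  atom 8: aromatic c, 3 neighbours → 0 H
  atom 9: aromatic c, 2 neighbours → 1 H
  atom 10: Cl (halogen, monovalent) → 0 H
Totals → C:7, H:4, Cl:2, O:1.
In Hill order: C7H4Cl2O.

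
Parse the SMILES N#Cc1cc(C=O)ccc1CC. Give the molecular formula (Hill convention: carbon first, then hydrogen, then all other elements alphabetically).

C10H9NO

Walk through each heavy atom and fill implicit hydrogens from standard valence (C 4, N 3, O 2, S 2, halogen 1); for lowercase aromatic atoms, an aromatic c carries 1 H when it has two neighbours and 0 H with three, and aromatic n carries 0 H:
  atom 1: N, bond orders sum to 3 (valence 3) → 0 H
  atom 2: C, bond orders sum to 4 (valence 4) → 0 H
  atom 3: aromatic c, 3 neighbours → 0 H
  atom 4: aromatic c, 2 neighbours → 1 H
  atom 5: aromatic c, 3 neighbours → 0 H
  atom 6: C, bond orders sum to 3 (valence 4) → 1 H
  atom 7: O, bond orders sum to 2 (valence 2) → 0 H
  atom 8: aromatic c, 2 neighbours → 1 H
  atom 9: aromatic c, 2 neighbours → 1 H
  atom 10: aromatic c, 3 neighbours → 0 H
  atom 11: C, bond orders sum to 2 (valence 4) → 2 H
  atom 12: C, bond orders sum to 1 (valence 4) → 3 H
Totals → C:10, H:9, N:1, O:1.
In Hill order: C10H9NO.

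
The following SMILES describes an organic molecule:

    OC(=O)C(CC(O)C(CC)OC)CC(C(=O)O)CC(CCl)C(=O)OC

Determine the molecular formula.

Walk through each heavy atom and fill implicit hydrogens from standard valence (C 4, N 3, O 2, S 2, halogen 1):
  atom 1: O, bond orders sum to 1 (valence 2) → 1 H
  atom 2: C, bond orders sum to 4 (valence 4) → 0 H
  atom 3: O, bond orders sum to 2 (valence 2) → 0 H
  atom 4: C, bond orders sum to 3 (valence 4) → 1 H
  atom 5: C, bond orders sum to 2 (valence 4) → 2 H
  atom 6: C, bond orders sum to 3 (valence 4) → 1 H
  atom 7: O, bond orders sum to 1 (valence 2) → 1 H
  atom 8: C, bond orders sum to 3 (valence 4) → 1 H
  atom 9: C, bond orders sum to 2 (valence 4) → 2 H
  atom 10: C, bond orders sum to 1 (valence 4) → 3 H
  atom 11: O, bond orders sum to 2 (valence 2) → 0 H
  atom 12: C, bond orders sum to 1 (valence 4) → 3 H
  atom 13: C, bond orders sum to 2 (valence 4) → 2 H
  atom 14: C, bond orders sum to 3 (valence 4) → 1 H
  atom 15: C, bond orders sum to 4 (valence 4) → 0 H
  atom 16: O, bond orders sum to 2 (valence 2) → 0 H
  atom 17: O, bond orders sum to 1 (valence 2) → 1 H
  atom 18: C, bond orders sum to 2 (valence 4) → 2 H
  atom 19: C, bond orders sum to 3 (valence 4) → 1 H
  atom 20: C, bond orders sum to 2 (valence 4) → 2 H
  atom 21: Cl (halogen, monovalent) → 0 H
  atom 22: C, bond orders sum to 4 (valence 4) → 0 H
  atom 23: O, bond orders sum to 2 (valence 2) → 0 H
  atom 24: O, bond orders sum to 2 (valence 2) → 0 H
  atom 25: C, bond orders sum to 1 (valence 4) → 3 H
Totals → C:16, H:27, Cl:1, O:8.

C16H27ClO8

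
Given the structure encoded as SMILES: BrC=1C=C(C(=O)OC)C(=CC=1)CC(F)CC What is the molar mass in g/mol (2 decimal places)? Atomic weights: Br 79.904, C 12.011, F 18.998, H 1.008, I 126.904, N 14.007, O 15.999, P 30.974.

First, the molecular formula is C12H14BrFO2 (counting implicit H from valence).
  Br: 1 × 79.904 = 79.904
  C: 12 × 12.011 = 144.132
  F: 1 × 18.998 = 18.998
  H: 14 × 1.008 = 14.112
  O: 2 × 15.999 = 31.998
Sum: 1×79.904 + 12×12.011 + 1×18.998 + 14×1.008 + 2×15.999 = 289.144 → 289.14 g/mol.

289.14 g/mol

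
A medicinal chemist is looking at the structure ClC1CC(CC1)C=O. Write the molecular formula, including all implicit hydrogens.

C6H9ClO

Walk through each heavy atom and fill implicit hydrogens from standard valence (C 4, N 3, O 2, S 2, halogen 1):
  atom 1: Cl (halogen, monovalent) → 0 H
  atom 2: C, bond orders sum to 3 (valence 4) → 1 H
  atom 3: C, bond orders sum to 2 (valence 4) → 2 H
  atom 4: C, bond orders sum to 3 (valence 4) → 1 H
  atom 5: C, bond orders sum to 2 (valence 4) → 2 H
  atom 6: C, bond orders sum to 2 (valence 4) → 2 H
  atom 7: C, bond orders sum to 3 (valence 4) → 1 H
  atom 8: O, bond orders sum to 2 (valence 2) → 0 H
Totals → C:6, H:9, Cl:1, O:1.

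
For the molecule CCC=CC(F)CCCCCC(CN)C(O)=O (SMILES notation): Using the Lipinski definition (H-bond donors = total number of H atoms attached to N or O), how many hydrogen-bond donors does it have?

Donors: find every N or O and count the H atoms it carries.
  atom 14 (N): bond orders sum to 1 → 2 H
  atom 16 (O): bond orders sum to 1 → 1 H
  atom 17 (O): bond orders sum to 2 → 0 H
Lipinski HBD = 3.

3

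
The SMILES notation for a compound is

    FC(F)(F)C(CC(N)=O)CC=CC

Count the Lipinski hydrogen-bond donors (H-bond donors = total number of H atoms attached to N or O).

2

Donors: find every N or O and count the H atoms it carries.
  atom 8 (N): bond orders sum to 1 → 2 H
  atom 9 (O): bond orders sum to 2 → 0 H
Lipinski HBD = 2.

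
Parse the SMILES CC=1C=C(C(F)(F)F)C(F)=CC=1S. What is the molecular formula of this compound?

Walk through each heavy atom and fill implicit hydrogens from standard valence (C 4, N 3, O 2, S 2, halogen 1):
  atom 1: C, bond orders sum to 1 (valence 4) → 3 H
  atom 2: C, bond orders sum to 4 (valence 4) → 0 H
  atom 3: C, bond orders sum to 3 (valence 4) → 1 H
  atom 4: C, bond orders sum to 4 (valence 4) → 0 H
  atom 5: C, bond orders sum to 4 (valence 4) → 0 H
  atom 6: F (halogen, monovalent) → 0 H
  atom 7: F (halogen, monovalent) → 0 H
  atom 8: F (halogen, monovalent) → 0 H
  atom 9: C, bond orders sum to 4 (valence 4) → 0 H
  atom 10: F (halogen, monovalent) → 0 H
  atom 11: C, bond orders sum to 3 (valence 4) → 1 H
  atom 12: C, bond orders sum to 4 (valence 4) → 0 H
  atom 13: S, bond orders sum to 1 (valence 2) → 1 H
Totals → C:8, H:6, F:4, S:1.

C8H6F4S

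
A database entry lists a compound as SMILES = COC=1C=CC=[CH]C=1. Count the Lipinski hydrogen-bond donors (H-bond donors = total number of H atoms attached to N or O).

Donors: find every N or O and count the H atoms it carries.
  atom 2 (O): bond orders sum to 2 → 0 H
Lipinski HBD = 0.

0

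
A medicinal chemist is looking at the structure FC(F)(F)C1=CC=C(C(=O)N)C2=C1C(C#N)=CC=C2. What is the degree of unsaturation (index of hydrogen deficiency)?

Degree of unsaturation = (number of rings) + (number of π bonds).
Ring closures in the SMILES: 2.
π bonds: 6 double bonds (each 1 DoU), 1 triple bond (each 2 DoU) → 8 DoU from unsaturation.
Total DoU = 2 + 8 = 10.

10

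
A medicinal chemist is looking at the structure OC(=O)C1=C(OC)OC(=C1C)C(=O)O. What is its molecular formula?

Walk through each heavy atom and fill implicit hydrogens from standard valence (C 4, N 3, O 2, S 2, halogen 1):
  atom 1: O, bond orders sum to 1 (valence 2) → 1 H
  atom 2: C, bond orders sum to 4 (valence 4) → 0 H
  atom 3: O, bond orders sum to 2 (valence 2) → 0 H
  atom 4: C, bond orders sum to 4 (valence 4) → 0 H
  atom 5: C, bond orders sum to 4 (valence 4) → 0 H
  atom 6: O, bond orders sum to 2 (valence 2) → 0 H
  atom 7: C, bond orders sum to 1 (valence 4) → 3 H
  atom 8: O, bond orders sum to 2 (valence 2) → 0 H
  atom 9: C, bond orders sum to 4 (valence 4) → 0 H
  atom 10: C, bond orders sum to 4 (valence 4) → 0 H
  atom 11: C, bond orders sum to 1 (valence 4) → 3 H
  atom 12: C, bond orders sum to 4 (valence 4) → 0 H
  atom 13: O, bond orders sum to 2 (valence 2) → 0 H
  atom 14: O, bond orders sum to 1 (valence 2) → 1 H
Totals → C:8, H:8, O:6.
In Hill order: C8H8O6.

C8H8O6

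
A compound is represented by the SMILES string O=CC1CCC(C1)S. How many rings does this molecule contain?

In SMILES, each pair of matching ring-closure digits denotes one ring-closing bond; the number of such bonds equals the number of independent rings.
Ring-closure bonds here: 1.

1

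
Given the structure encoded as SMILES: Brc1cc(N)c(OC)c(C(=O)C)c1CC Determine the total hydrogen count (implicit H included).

Walk through each heavy atom and fill implicit hydrogens from standard valence (C 4, N 3, O 2, S 2, halogen 1); for lowercase aromatic atoms, an aromatic c carries 1 H when it has two neighbours and 0 H with three, and aromatic n carries 0 H:
  atom 1: Br (halogen, monovalent) → 0 H
  atom 2: aromatic c, 3 neighbours → 0 H
  atom 3: aromatic c, 2 neighbours → 1 H
  atom 4: aromatic c, 3 neighbours → 0 H
  atom 5: N, bond orders sum to 1 (valence 3) → 2 H
  atom 6: aromatic c, 3 neighbours → 0 H
  atom 7: O, bond orders sum to 2 (valence 2) → 0 H
  atom 8: C, bond orders sum to 1 (valence 4) → 3 H
  atom 9: aromatic c, 3 neighbours → 0 H
  atom 10: C, bond orders sum to 4 (valence 4) → 0 H
  atom 11: O, bond orders sum to 2 (valence 2) → 0 H
  atom 12: C, bond orders sum to 1 (valence 4) → 3 H
  atom 13: aromatic c, 3 neighbours → 0 H
  atom 14: C, bond orders sum to 2 (valence 4) → 2 H
  atom 15: C, bond orders sum to 1 (valence 4) → 3 H
Total hydrogens: 14.

14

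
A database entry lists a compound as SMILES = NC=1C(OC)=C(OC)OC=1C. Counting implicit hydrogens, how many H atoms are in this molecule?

11

Walk through each heavy atom and fill implicit hydrogens from standard valence (C 4, N 3, O 2, S 2, halogen 1):
  atom 1: N, bond orders sum to 1 (valence 3) → 2 H
  atom 2: C, bond orders sum to 4 (valence 4) → 0 H
  atom 3: C, bond orders sum to 4 (valence 4) → 0 H
  atom 4: O, bond orders sum to 2 (valence 2) → 0 H
  atom 5: C, bond orders sum to 1 (valence 4) → 3 H
  atom 6: C, bond orders sum to 4 (valence 4) → 0 H
  atom 7: O, bond orders sum to 2 (valence 2) → 0 H
  atom 8: C, bond orders sum to 1 (valence 4) → 3 H
  atom 9: O, bond orders sum to 2 (valence 2) → 0 H
  atom 10: C, bond orders sum to 4 (valence 4) → 0 H
  atom 11: C, bond orders sum to 1 (valence 4) → 3 H
Total hydrogens: 11.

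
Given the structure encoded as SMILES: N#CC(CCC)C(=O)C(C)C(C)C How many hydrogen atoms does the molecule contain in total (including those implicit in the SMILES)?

19

Walk through each heavy atom and fill implicit hydrogens from standard valence (C 4, N 3, O 2, S 2, halogen 1):
  atom 1: N, bond orders sum to 3 (valence 3) → 0 H
  atom 2: C, bond orders sum to 4 (valence 4) → 0 H
  atom 3: C, bond orders sum to 3 (valence 4) → 1 H
  atom 4: C, bond orders sum to 2 (valence 4) → 2 H
  atom 5: C, bond orders sum to 2 (valence 4) → 2 H
  atom 6: C, bond orders sum to 1 (valence 4) → 3 H
  atom 7: C, bond orders sum to 4 (valence 4) → 0 H
  atom 8: O, bond orders sum to 2 (valence 2) → 0 H
  atom 9: C, bond orders sum to 3 (valence 4) → 1 H
  atom 10: C, bond orders sum to 1 (valence 4) → 3 H
  atom 11: C, bond orders sum to 3 (valence 4) → 1 H
  atom 12: C, bond orders sum to 1 (valence 4) → 3 H
  atom 13: C, bond orders sum to 1 (valence 4) → 3 H
Total hydrogens: 19.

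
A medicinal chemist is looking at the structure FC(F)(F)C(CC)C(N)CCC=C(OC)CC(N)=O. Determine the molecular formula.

Walk through each heavy atom and fill implicit hydrogens from standard valence (C 4, N 3, O 2, S 2, halogen 1):
  atom 1: F (halogen, monovalent) → 0 H
  atom 2: C, bond orders sum to 4 (valence 4) → 0 H
  atom 3: F (halogen, monovalent) → 0 H
  atom 4: F (halogen, monovalent) → 0 H
  atom 5: C, bond orders sum to 3 (valence 4) → 1 H
  atom 6: C, bond orders sum to 2 (valence 4) → 2 H
  atom 7: C, bond orders sum to 1 (valence 4) → 3 H
  atom 8: C, bond orders sum to 3 (valence 4) → 1 H
  atom 9: N, bond orders sum to 1 (valence 3) → 2 H
  atom 10: C, bond orders sum to 2 (valence 4) → 2 H
  atom 11: C, bond orders sum to 2 (valence 4) → 2 H
  atom 12: C, bond orders sum to 3 (valence 4) → 1 H
  atom 13: C, bond orders sum to 4 (valence 4) → 0 H
  atom 14: O, bond orders sum to 2 (valence 2) → 0 H
  atom 15: C, bond orders sum to 1 (valence 4) → 3 H
  atom 16: C, bond orders sum to 2 (valence 4) → 2 H
  atom 17: C, bond orders sum to 4 (valence 4) → 0 H
  atom 18: N, bond orders sum to 1 (valence 3) → 2 H
  atom 19: O, bond orders sum to 2 (valence 2) → 0 H
Totals → C:12, H:21, F:3, N:2, O:2.
In Hill order: C12H21F3N2O2.

C12H21F3N2O2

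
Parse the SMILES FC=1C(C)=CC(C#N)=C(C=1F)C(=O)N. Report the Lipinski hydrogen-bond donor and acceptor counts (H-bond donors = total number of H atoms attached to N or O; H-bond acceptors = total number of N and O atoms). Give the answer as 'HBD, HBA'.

2, 3

Donors: find every N or O and count the H atoms it carries.
  atom 8 (N): bond orders sum to 3 → 0 H
  atom 13 (O): bond orders sum to 2 → 0 H
  atom 14 (N): bond orders sum to 1 → 2 H
Lipinski HBD = 2.
Acceptors: N atoms = 2, O atoms = 1 → HBA = 3.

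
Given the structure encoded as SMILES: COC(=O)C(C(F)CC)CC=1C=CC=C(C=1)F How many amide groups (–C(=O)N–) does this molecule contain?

Scan the SMILES for the amide motif — none present.
Groups that are present: 1 ester.

0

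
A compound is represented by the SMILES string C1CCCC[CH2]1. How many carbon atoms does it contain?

Count every carbon token in the SMILES (each C, including those in ring-closure positions and inside branches).
Carbon count: 6.

6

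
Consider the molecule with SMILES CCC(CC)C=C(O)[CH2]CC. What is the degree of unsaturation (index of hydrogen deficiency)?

Degree of unsaturation = (number of rings) + (number of π bonds).
Ring closures in the SMILES: 0.
π bonds: 1 double bond (each 1 DoU) → 1 DoU from unsaturation.
Total DoU = 0 + 1 = 1.

1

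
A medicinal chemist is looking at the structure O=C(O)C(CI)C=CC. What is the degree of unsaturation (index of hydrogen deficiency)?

Degree of unsaturation = (number of rings) + (number of π bonds).
Ring closures in the SMILES: 0.
π bonds: 2 double bonds (each 1 DoU) → 2 DoU from unsaturation.
Total DoU = 0 + 2 = 2.

2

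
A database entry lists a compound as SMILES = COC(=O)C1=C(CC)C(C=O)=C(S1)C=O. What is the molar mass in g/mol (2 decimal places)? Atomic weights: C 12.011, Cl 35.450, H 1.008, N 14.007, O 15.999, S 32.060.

First, the molecular formula is C10H10O4S (counting implicit H from valence).
  C: 10 × 12.011 = 120.110
  H: 10 × 1.008 = 10.080
  O: 4 × 15.999 = 63.996
  S: 1 × 32.060 = 32.060
Sum: 10×12.011 + 10×1.008 + 4×15.999 + 1×32.060 = 226.246 → 226.25 g/mol.

226.25 g/mol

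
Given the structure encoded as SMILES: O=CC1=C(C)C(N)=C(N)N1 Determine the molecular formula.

Walk through each heavy atom and fill implicit hydrogens from standard valence (C 4, N 3, O 2, S 2, halogen 1):
  atom 1: O, bond orders sum to 2 (valence 2) → 0 H
  atom 2: C, bond orders sum to 3 (valence 4) → 1 H
  atom 3: C, bond orders sum to 4 (valence 4) → 0 H
  atom 4: C, bond orders sum to 4 (valence 4) → 0 H
  atom 5: C, bond orders sum to 1 (valence 4) → 3 H
  atom 6: C, bond orders sum to 4 (valence 4) → 0 H
  atom 7: N, bond orders sum to 1 (valence 3) → 2 H
  atom 8: C, bond orders sum to 4 (valence 4) → 0 H
  atom 9: N, bond orders sum to 1 (valence 3) → 2 H
  atom 10: N, bond orders sum to 2 (valence 3) → 1 H
Totals → C:6, H:9, N:3, O:1.
In Hill order: C6H9N3O.

C6H9N3O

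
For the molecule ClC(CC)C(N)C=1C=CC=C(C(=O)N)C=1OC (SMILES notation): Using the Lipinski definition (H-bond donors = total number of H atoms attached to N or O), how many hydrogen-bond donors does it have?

4

Donors: find every N or O and count the H atoms it carries.
  atom 6 (N): bond orders sum to 1 → 2 H
  atom 13 (O): bond orders sum to 2 → 0 H
  atom 14 (N): bond orders sum to 1 → 2 H
  atom 16 (O): bond orders sum to 2 → 0 H
Lipinski HBD = 4.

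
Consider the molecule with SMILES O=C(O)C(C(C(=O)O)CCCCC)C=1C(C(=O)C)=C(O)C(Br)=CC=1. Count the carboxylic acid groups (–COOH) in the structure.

2

The carboxylic acid motif appears at heavy-atom positions 2, 6 in the SMILES.
Other groups present: 1 hydroxyl, 1 ketone.
Carboxylic acid count: 2.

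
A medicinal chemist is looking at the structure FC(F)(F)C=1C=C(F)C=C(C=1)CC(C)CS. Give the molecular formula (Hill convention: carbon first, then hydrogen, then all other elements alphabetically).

C11H12F4S

Walk through each heavy atom and fill implicit hydrogens from standard valence (C 4, N 3, O 2, S 2, halogen 1):
  atom 1: F (halogen, monovalent) → 0 H
  atom 2: C, bond orders sum to 4 (valence 4) → 0 H
  atom 3: F (halogen, monovalent) → 0 H
  atom 4: F (halogen, monovalent) → 0 H
  atom 5: C, bond orders sum to 4 (valence 4) → 0 H
  atom 6: C, bond orders sum to 3 (valence 4) → 1 H
  atom 7: C, bond orders sum to 4 (valence 4) → 0 H
  atom 8: F (halogen, monovalent) → 0 H
  atom 9: C, bond orders sum to 3 (valence 4) → 1 H
  atom 10: C, bond orders sum to 4 (valence 4) → 0 H
  atom 11: C, bond orders sum to 3 (valence 4) → 1 H
  atom 12: C, bond orders sum to 2 (valence 4) → 2 H
  atom 13: C, bond orders sum to 3 (valence 4) → 1 H
  atom 14: C, bond orders sum to 1 (valence 4) → 3 H
  atom 15: C, bond orders sum to 2 (valence 4) → 2 H
  atom 16: S, bond orders sum to 1 (valence 2) → 1 H
Totals → C:11, H:12, F:4, S:1.
In Hill order: C11H12F4S.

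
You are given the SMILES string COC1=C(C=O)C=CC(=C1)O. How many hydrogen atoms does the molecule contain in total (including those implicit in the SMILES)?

8

Walk through each heavy atom and fill implicit hydrogens from standard valence (C 4, N 3, O 2, S 2, halogen 1):
  atom 1: C, bond orders sum to 1 (valence 4) → 3 H
  atom 2: O, bond orders sum to 2 (valence 2) → 0 H
  atom 3: C, bond orders sum to 4 (valence 4) → 0 H
  atom 4: C, bond orders sum to 4 (valence 4) → 0 H
  atom 5: C, bond orders sum to 3 (valence 4) → 1 H
  atom 6: O, bond orders sum to 2 (valence 2) → 0 H
  atom 7: C, bond orders sum to 3 (valence 4) → 1 H
  atom 8: C, bond orders sum to 3 (valence 4) → 1 H
  atom 9: C, bond orders sum to 4 (valence 4) → 0 H
  atom 10: C, bond orders sum to 3 (valence 4) → 1 H
  atom 11: O, bond orders sum to 1 (valence 2) → 1 H
Total hydrogens: 8.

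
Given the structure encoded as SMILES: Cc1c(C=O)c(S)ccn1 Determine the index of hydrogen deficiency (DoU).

5

Molecular formula: C7H7NOS.
DoU = (2C + 2 + N − H − X) / 2, where X is the halogen count and O/S are ignored.
    = (2·7 + 2 + 1 − 7 − 0) / 2 = 10 / 2 = 5.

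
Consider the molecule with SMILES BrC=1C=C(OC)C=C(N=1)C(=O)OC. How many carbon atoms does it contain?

Count every carbon token in the SMILES (each C, including those in ring-closure positions and inside branches).
Carbon count: 8.

8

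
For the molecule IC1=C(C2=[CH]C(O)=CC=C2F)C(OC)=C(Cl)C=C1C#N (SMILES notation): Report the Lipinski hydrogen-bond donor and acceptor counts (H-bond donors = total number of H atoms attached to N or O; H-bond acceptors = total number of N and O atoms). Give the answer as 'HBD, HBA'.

1, 3

Donors: find every N or O and count the H atoms it carries.
  atom 7 (O): bond orders sum to 1 → 1 H
  atom 13 (O): bond orders sum to 2 → 0 H
  atom 20 (N): bond orders sum to 3 → 0 H
Lipinski HBD = 1.
Acceptors: N atoms = 1, O atoms = 2 → HBA = 3.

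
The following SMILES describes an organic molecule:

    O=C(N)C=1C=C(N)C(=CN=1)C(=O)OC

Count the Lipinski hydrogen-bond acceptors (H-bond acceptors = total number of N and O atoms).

6

N atoms: 3; O atoms: 3.
Lipinski HBA = 3 + 3 = 6.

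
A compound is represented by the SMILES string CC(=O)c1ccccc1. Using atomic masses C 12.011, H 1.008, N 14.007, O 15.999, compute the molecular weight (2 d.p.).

120.15 g/mol

First, the molecular formula is C8H8O (counting implicit H from valence).
  C: 8 × 12.011 = 96.088
  H: 8 × 1.008 = 8.064
  O: 1 × 15.999 = 15.999
Sum: 8×12.011 + 8×1.008 + 1×15.999 = 120.151 → 120.15 g/mol.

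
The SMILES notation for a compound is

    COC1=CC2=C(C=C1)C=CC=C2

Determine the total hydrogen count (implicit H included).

Walk through each heavy atom and fill implicit hydrogens from standard valence (C 4, N 3, O 2, S 2, halogen 1):
  atom 1: C, bond orders sum to 1 (valence 4) → 3 H
  atom 2: O, bond orders sum to 2 (valence 2) → 0 H
  atom 3: C, bond orders sum to 4 (valence 4) → 0 H
  atom 4: C, bond orders sum to 3 (valence 4) → 1 H
  atom 5: C, bond orders sum to 4 (valence 4) → 0 H
  atom 6: C, bond orders sum to 4 (valence 4) → 0 H
  atom 7: C, bond orders sum to 3 (valence 4) → 1 H
  atom 8: C, bond orders sum to 3 (valence 4) → 1 H
  atom 9: C, bond orders sum to 3 (valence 4) → 1 H
  atom 10: C, bond orders sum to 3 (valence 4) → 1 H
  atom 11: C, bond orders sum to 3 (valence 4) → 1 H
  atom 12: C, bond orders sum to 3 (valence 4) → 1 H
Total hydrogens: 10.

10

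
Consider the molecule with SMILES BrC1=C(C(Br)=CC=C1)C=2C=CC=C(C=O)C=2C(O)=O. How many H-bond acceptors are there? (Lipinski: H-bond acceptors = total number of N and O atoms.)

N atoms: 0; O atoms: 3.
Lipinski HBA = 0 + 3 = 3.

3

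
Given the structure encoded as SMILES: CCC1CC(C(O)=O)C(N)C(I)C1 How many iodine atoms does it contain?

1

Scan the SMILES for I atoms (remember two-letter symbols like Cl and Br are single atoms).
Iodine count: 1.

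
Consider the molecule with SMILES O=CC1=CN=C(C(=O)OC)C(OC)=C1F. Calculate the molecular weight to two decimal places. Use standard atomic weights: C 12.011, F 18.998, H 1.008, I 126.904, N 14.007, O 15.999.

213.16 g/mol

First, the molecular formula is C9H8FNO4 (counting implicit H from valence).
  C: 9 × 12.011 = 108.099
  F: 1 × 18.998 = 18.998
  H: 8 × 1.008 = 8.064
  N: 1 × 14.007 = 14.007
  O: 4 × 15.999 = 63.996
Sum: 9×12.011 + 1×18.998 + 8×1.008 + 1×14.007 + 4×15.999 = 213.164 → 213.16 g/mol.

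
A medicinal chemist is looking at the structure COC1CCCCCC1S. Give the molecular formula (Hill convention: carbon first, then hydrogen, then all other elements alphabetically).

Walk through each heavy atom and fill implicit hydrogens from standard valence (C 4, N 3, O 2, S 2, halogen 1):
  atom 1: C, bond orders sum to 1 (valence 4) → 3 H
  atom 2: O, bond orders sum to 2 (valence 2) → 0 H
  atom 3: C, bond orders sum to 3 (valence 4) → 1 H
  atom 4: C, bond orders sum to 2 (valence 4) → 2 H
  atom 5: C, bond orders sum to 2 (valence 4) → 2 H
  atom 6: C, bond orders sum to 2 (valence 4) → 2 H
  atom 7: C, bond orders sum to 2 (valence 4) → 2 H
  atom 8: C, bond orders sum to 2 (valence 4) → 2 H
  atom 9: C, bond orders sum to 3 (valence 4) → 1 H
  atom 10: S, bond orders sum to 1 (valence 2) → 1 H
Totals → C:8, H:16, O:1, S:1.
In Hill order: C8H16OS.

C8H16OS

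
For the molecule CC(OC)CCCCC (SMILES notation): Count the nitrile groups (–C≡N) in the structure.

Scan the SMILES for the nitrile motif — none present.
Groups that are present: 1 ether.

0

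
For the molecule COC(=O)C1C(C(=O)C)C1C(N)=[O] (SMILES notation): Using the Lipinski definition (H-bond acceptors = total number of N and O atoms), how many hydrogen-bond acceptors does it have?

5

N atoms: 1; O atoms: 4.
Lipinski HBA = 1 + 4 = 5.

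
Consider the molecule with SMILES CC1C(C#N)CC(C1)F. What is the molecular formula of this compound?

Walk through each heavy atom and fill implicit hydrogens from standard valence (C 4, N 3, O 2, S 2, halogen 1):
  atom 1: C, bond orders sum to 1 (valence 4) → 3 H
  atom 2: C, bond orders sum to 3 (valence 4) → 1 H
  atom 3: C, bond orders sum to 3 (valence 4) → 1 H
  atom 4: C, bond orders sum to 4 (valence 4) → 0 H
  atom 5: N, bond orders sum to 3 (valence 3) → 0 H
  atom 6: C, bond orders sum to 2 (valence 4) → 2 H
  atom 7: C, bond orders sum to 3 (valence 4) → 1 H
  atom 8: C, bond orders sum to 2 (valence 4) → 2 H
  atom 9: F (halogen, monovalent) → 0 H
Totals → C:7, H:10, F:1, N:1.

C7H10FN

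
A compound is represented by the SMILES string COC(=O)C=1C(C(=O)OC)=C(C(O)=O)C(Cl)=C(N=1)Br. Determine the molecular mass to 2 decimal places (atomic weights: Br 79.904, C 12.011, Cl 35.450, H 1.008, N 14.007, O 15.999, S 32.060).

First, the molecular formula is C10H7BrClNO6 (counting implicit H from valence).
  Br: 1 × 79.904 = 79.904
  C: 10 × 12.011 = 120.110
  Cl: 1 × 35.450 = 35.450
  H: 7 × 1.008 = 7.056
  N: 1 × 14.007 = 14.007
  O: 6 × 15.999 = 95.994
Sum: 1×79.904 + 10×12.011 + 1×35.450 + 7×1.008 + 1×14.007 + 6×15.999 = 352.521 → 352.52 g/mol.

352.52 g/mol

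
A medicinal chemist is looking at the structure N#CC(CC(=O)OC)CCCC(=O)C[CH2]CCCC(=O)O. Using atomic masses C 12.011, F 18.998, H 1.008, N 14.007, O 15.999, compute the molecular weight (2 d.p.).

297.35 g/mol

First, the molecular formula is C15H23NO5 (counting implicit H from valence).
  C: 15 × 12.011 = 180.165
  H: 23 × 1.008 = 23.184
  N: 1 × 14.007 = 14.007
  O: 5 × 15.999 = 79.995
Sum: 15×12.011 + 23×1.008 + 1×14.007 + 5×15.999 = 297.351 → 297.35 g/mol.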